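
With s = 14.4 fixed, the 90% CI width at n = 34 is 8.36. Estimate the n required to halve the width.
n ≈ 136

CI width ∝ 1/√n
To reduce width by factor 2, need √n to grow by 2 → need 2² = 4 times as many samples.

Current: n = 34, width = 8.36
New: n = 136, width ≈ 4.09

Width reduced by factor of 8.36/4.09 = 2.04.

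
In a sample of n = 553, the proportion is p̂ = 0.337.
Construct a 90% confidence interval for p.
(0.304, 0.370)

Proportion CI:
SE = √(p̂(1-p̂)/n) = √(0.337 · 0.663 / 553) = 0.02010

z* = 1.645
Margin = z* · SE = 1.645 · 0.02010 = 0.0331

CI: 0.337 ± 0.0331 = (0.304, 0.370)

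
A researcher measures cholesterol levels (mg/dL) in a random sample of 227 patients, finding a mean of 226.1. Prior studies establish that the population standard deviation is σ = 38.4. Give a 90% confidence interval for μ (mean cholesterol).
(221.91, 230.29)

z-interval (σ known):
z* = 1.645 for 90% confidence

Margin of error = z* · σ/√n = 1.645 · 38.4/√227 = 4.19

CI: (226.1 - 4.19, 226.1 + 4.19) = (221.91, 230.29)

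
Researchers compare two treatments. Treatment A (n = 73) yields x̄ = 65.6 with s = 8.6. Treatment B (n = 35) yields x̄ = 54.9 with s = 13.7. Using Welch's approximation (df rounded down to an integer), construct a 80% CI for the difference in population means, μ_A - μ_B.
(7.42, 13.98)

Difference: x̄₁ - x̄₂ = 10.70
SE = √(s₁²/n₁ + s₂²/n₂) = √(8.6²/73 + 13.7²/35) = 2.5250
df = 47.26 → 47 (Welch–Satterthwaite, rounded down)
t* = 1.300

CI: 10.70 ± 1.300 · 2.5250 = 10.70 ± 3.28 = (7.42, 13.98)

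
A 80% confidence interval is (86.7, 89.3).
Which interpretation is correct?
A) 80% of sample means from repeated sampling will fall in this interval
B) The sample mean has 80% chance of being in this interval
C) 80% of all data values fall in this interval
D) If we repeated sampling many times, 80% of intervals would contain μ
D

A) Wrong — coverage applies to intervals containing μ, not to future x̄ values.
B) Wrong — x̄ is observed and sits in the interval by construction.
C) Wrong — a CI is about the parameter μ, not individual data values.
D) Correct — this is the frequentist long-run coverage interpretation.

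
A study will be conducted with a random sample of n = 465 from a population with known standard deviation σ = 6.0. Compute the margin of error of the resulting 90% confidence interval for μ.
Margin of error = 0.46

Margin of error = z* · σ/√n
= 1.645 · 6.0/√465
= 1.645 · 6.0/21.5639
= 0.46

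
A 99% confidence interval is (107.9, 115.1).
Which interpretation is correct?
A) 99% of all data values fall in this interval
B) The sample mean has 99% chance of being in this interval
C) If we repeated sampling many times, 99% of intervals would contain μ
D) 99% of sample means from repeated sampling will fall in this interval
C

A) Wrong — a CI is about the parameter μ, not individual data values.
B) Wrong — x̄ is observed and sits in the interval by construction.
C) Correct — this is the frequentist long-run coverage interpretation.
D) Wrong — coverage applies to intervals containing μ, not to future x̄ values.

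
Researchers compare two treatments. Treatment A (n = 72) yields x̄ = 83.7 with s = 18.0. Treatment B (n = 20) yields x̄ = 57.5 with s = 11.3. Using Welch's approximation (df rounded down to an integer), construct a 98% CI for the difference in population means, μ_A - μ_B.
(18.26, 34.14)

Difference: x̄₁ - x̄₂ = 26.20
SE = √(s₁²/n₁ + s₂²/n₂) = √(18.0²/72 + 11.3²/20) = 3.2992
df = 48.74 → 48 (Welch–Satterthwaite, rounded down)
t* = 2.407

CI: 26.20 ± 2.407 · 3.2992 = 26.20 ± 7.94 = (18.26, 34.14)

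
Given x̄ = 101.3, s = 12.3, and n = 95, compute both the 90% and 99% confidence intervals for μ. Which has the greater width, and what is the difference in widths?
99% CI is wider by 2.45

df = 94
90% CI: t* = 1.661, (99.20, 103.40), width = 2 · t* · s/√n = 4.19
99% CI: t* = 2.629, (97.98, 104.62), width = 2 · t* · s/√n = 6.64

The 99% CI is wider by 6.64 - 4.19 = 2.45.
Higher confidence requires a wider interval.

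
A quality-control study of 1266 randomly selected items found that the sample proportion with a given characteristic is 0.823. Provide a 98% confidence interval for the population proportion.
(0.798, 0.848)

Proportion CI:
SE = √(p̂(1-p̂)/n) = √(0.823 · 0.177 / 1266) = 0.01073

z* = 2.326
Margin = z* · SE = 2.326 · 0.01073 = 0.0250

CI: 0.823 ± 0.0250 = (0.798, 0.848)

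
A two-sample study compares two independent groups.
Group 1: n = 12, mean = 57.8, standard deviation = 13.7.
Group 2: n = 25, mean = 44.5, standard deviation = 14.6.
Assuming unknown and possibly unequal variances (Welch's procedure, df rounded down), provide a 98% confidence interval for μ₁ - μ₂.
(1.01, 25.59)

Difference: x̄₁ - x̄₂ = 13.30
SE = √(s₁²/n₁ + s₂²/n₂) = √(13.7²/12 + 14.6²/25) = 4.9160
df = 23.11 → 23 (Welch–Satterthwaite, rounded down)
t* = 2.500

CI: 13.30 ± 2.500 · 4.9160 = 13.30 ± 12.29 = (1.01, 25.59)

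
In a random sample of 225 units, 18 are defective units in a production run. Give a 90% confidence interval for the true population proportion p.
(0.050, 0.110)

Proportion CI:
p̂ = 18/225 = 0.08000
SE = √(p̂(1-p̂)/n) = √(0.08000 · 0.92000 / 225) = 0.01809

z* = 1.645
Margin = z* · SE = 1.645 · 0.01809 = 0.0298

CI: 0.08000 ± 0.0298 = (0.050, 0.110)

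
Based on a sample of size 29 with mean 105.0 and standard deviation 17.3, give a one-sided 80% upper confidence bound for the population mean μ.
μ ≤ 107.75

Upper bound (one-sided):
t* = 0.855 (one-sided for 80%)
Upper bound = x̄ + t* · s/√n = 105.0 + 0.855 · 17.3/√29 = 107.75

We are 80% confident that μ ≤ 107.75.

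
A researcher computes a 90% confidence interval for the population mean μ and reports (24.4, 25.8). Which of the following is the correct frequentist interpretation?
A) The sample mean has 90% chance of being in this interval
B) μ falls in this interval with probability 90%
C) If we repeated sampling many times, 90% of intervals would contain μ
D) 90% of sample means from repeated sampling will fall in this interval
C

A) Wrong — x̄ is observed and sits in the interval by construction.
B) Wrong — μ is fixed; the randomness lives in the interval, not in μ.
C) Correct — this is the frequentist long-run coverage interpretation.
D) Wrong — coverage applies to intervals containing μ, not to future x̄ values.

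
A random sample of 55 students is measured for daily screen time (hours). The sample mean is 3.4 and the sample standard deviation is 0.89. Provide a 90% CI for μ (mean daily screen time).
(3.20, 3.60)

t-interval (σ unknown):
df = n - 1 = 54
t* = 1.674 for 90% confidence

Margin of error = t* · s/√n = 1.674 · 0.89/√55 = 0.20

CI: (3.20, 3.60)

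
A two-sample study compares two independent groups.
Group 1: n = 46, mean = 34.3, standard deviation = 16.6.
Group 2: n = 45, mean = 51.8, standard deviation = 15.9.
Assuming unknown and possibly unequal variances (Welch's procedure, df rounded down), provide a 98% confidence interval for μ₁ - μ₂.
(-25.57, -9.43)

Difference: x̄₁ - x̄₂ = -17.50
SE = √(s₁²/n₁ + s₂²/n₂) = √(16.6²/46 + 15.9²/45) = 3.4071
df = 88.96 → 88 (Welch–Satterthwaite, rounded down)
t* = 2.369

CI: -17.50 ± 2.369 · 3.4071 = -17.50 ± 8.07 = (-25.57, -9.43)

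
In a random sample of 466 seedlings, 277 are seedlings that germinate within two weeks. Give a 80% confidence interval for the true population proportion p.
(0.565, 0.624)

Proportion CI:
p̂ = 277/466 = 0.59442
SE = √(p̂(1-p̂)/n) = √(0.59442 · 0.40558 / 466) = 0.02275

z* = 1.282
Margin = z* · SE = 1.282 · 0.02275 = 0.0292

CI: 0.59442 ± 0.0292 = (0.565, 0.624)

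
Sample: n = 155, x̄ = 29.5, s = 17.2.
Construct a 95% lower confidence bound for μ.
μ ≥ 27.21

Lower bound (one-sided):
t* = 1.655 (one-sided for 95%)
Lower bound = x̄ - t* · s/√n = 29.5 - 1.655 · 17.2/√155 = 27.21

We are 95% confident that μ ≥ 27.21.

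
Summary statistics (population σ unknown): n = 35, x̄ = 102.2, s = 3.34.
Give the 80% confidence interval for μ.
(101.46, 102.94)

t-interval (σ unknown):
df = n - 1 = 34
t* = 1.307 for 80% confidence

Margin of error = t* · s/√n = 1.307 · 3.34/√35 = 0.74

CI: (101.46, 102.94)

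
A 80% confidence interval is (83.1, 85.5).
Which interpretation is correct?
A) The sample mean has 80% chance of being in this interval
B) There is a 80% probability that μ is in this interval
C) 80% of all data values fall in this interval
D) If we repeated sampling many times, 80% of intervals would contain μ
D

A) Wrong — x̄ is observed and sits in the interval by construction.
B) Wrong — μ is fixed; the randomness lives in the interval, not in μ.
C) Wrong — a CI is about the parameter μ, not individual data values.
D) Correct — this is the frequentist long-run coverage interpretation.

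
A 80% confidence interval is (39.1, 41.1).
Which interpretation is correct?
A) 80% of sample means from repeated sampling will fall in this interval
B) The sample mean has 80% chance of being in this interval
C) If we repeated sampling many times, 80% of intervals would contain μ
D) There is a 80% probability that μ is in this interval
C

A) Wrong — coverage applies to intervals containing μ, not to future x̄ values.
B) Wrong — x̄ is observed and sits in the interval by construction.
C) Correct — this is the frequentist long-run coverage interpretation.
D) Wrong — μ is fixed; the randomness lives in the interval, not in μ.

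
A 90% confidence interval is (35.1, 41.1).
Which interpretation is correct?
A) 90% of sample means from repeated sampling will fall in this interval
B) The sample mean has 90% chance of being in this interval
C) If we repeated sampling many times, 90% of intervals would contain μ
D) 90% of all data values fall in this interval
C

A) Wrong — coverage applies to intervals containing μ, not to future x̄ values.
B) Wrong — x̄ is observed and sits in the interval by construction.
C) Correct — this is the frequentist long-run coverage interpretation.
D) Wrong — a CI is about the parameter μ, not individual data values.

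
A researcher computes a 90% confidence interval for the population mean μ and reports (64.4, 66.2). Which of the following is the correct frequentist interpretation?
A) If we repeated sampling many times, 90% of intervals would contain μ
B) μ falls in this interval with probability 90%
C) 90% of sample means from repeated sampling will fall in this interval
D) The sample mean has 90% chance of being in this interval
A

A) Correct — this is the frequentist long-run coverage interpretation.
B) Wrong — μ is fixed; the randomness lives in the interval, not in μ.
C) Wrong — coverage applies to intervals containing μ, not to future x̄ values.
D) Wrong — x̄ is observed and sits in the interval by construction.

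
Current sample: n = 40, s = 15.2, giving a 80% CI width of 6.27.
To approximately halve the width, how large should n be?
n ≈ 160

CI width ∝ 1/√n
To reduce width by factor 2, need √n to grow by 2 → need 2² = 4 times as many samples.

Current: n = 40, width = 6.27
New: n = 160, width ≈ 3.09

Width reduced by factor of 6.27/3.09 = 2.03.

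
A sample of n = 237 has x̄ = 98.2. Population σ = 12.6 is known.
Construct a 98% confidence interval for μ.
(96.30, 100.10)

z-interval (σ known):
z* = 2.326 for 98% confidence

Margin of error = z* · σ/√n = 2.326 · 12.6/√237 = 1.90

CI: (98.2 - 1.90, 98.2 + 1.90) = (96.30, 100.10)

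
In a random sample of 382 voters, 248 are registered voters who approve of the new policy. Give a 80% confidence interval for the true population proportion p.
(0.618, 0.681)

Proportion CI:
p̂ = 248/382 = 0.64921
SE = √(p̂(1-p̂)/n) = √(0.64921 · 0.35079 / 382) = 0.02442

z* = 1.282
Margin = z* · SE = 1.282 · 0.02442 = 0.0313

CI: 0.64921 ± 0.0313 = (0.618, 0.681)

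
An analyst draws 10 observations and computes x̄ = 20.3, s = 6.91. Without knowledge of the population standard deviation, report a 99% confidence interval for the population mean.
(13.20, 27.40)

t-interval (σ unknown):
df = n - 1 = 9
t* = 3.250 for 99% confidence

Margin of error = t* · s/√n = 3.250 · 6.91/√10 = 7.10

CI: (13.20, 27.40)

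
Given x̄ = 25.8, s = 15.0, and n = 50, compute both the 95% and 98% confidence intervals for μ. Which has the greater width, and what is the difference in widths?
98% CI is wider by 1.67

df = 49
95% CI: t* = 2.010, (21.54, 30.06), width = 2 · t* · s/√n = 8.53
98% CI: t* = 2.405, (20.70, 30.90), width = 2 · t* · s/√n = 10.20

The 98% CI is wider by 10.20 - 8.53 = 1.67.
Higher confidence requires a wider interval.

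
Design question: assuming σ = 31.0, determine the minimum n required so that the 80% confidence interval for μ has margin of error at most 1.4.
n ≥ 806

For margin E ≤ 1.4:
n ≥ (z* · σ / E)²
n ≥ (1.282 · 31.0 / 1.4)²
n ≥ 805.83

Minimum n = 806 (rounding up)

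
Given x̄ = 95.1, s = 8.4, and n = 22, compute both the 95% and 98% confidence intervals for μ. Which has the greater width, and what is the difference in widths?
98% CI is wider by 1.57

df = 21
95% CI: t* = 2.080, (91.37, 98.83), width = 2 · t* · s/√n = 7.45
98% CI: t* = 2.518, (90.59, 99.61), width = 2 · t* · s/√n = 9.02

The 98% CI is wider by 9.02 - 7.45 = 1.57.
Higher confidence requires a wider interval.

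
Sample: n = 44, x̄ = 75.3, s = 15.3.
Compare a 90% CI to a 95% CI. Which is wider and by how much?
95% CI is wider by 1.55

df = 43
90% CI: t* = 1.681, (71.42, 79.18), width = 2 · t* · s/√n = 7.75
95% CI: t* = 2.017, (70.65, 79.95), width = 2 · t* · s/√n = 9.30

The 95% CI is wider by 9.30 - 7.75 = 1.55.
Higher confidence requires a wider interval.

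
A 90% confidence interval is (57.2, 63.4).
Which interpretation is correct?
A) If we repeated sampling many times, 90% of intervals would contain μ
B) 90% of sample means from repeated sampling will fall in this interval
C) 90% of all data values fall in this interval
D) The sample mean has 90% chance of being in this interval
A

A) Correct — this is the frequentist long-run coverage interpretation.
B) Wrong — coverage applies to intervals containing μ, not to future x̄ values.
C) Wrong — a CI is about the parameter μ, not individual data values.
D) Wrong — x̄ is observed and sits in the interval by construction.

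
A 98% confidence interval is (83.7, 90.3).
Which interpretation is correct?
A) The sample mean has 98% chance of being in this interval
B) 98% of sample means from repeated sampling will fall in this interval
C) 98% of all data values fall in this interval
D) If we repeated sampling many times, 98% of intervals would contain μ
D

A) Wrong — x̄ is observed and sits in the interval by construction.
B) Wrong — coverage applies to intervals containing μ, not to future x̄ values.
C) Wrong — a CI is about the parameter μ, not individual data values.
D) Correct — this is the frequentist long-run coverage interpretation.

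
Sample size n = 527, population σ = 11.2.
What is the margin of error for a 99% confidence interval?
Margin of error = 1.26

Margin of error = z* · σ/√n
= 2.576 · 11.2/√527
= 2.576 · 11.2/22.9565
= 1.26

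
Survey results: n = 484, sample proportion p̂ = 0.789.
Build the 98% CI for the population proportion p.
(0.746, 0.832)

Proportion CI:
SE = √(p̂(1-p̂)/n) = √(0.789 · 0.211 / 484) = 0.01855

z* = 2.326
Margin = z* · SE = 2.326 · 0.01855 = 0.0431

CI: 0.789 ± 0.0431 = (0.746, 0.832)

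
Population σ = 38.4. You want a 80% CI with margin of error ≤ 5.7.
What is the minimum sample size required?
n ≥ 75

For margin E ≤ 5.7:
n ≥ (z* · σ / E)²
n ≥ (1.282 · 38.4 / 5.7)²
n ≥ 74.59

Minimum n = 75 (rounding up)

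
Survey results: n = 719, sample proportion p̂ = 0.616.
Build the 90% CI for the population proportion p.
(0.586, 0.646)

Proportion CI:
SE = √(p̂(1-p̂)/n) = √(0.616 · 0.384 / 719) = 0.01814

z* = 1.645
Margin = z* · SE = 1.645 · 0.01814 = 0.0298

CI: 0.616 ± 0.0298 = (0.586, 0.646)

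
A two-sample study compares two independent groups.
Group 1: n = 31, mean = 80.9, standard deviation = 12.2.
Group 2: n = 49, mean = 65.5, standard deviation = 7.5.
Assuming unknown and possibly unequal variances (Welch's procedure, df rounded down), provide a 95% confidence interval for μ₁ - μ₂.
(10.49, 20.31)

Difference: x̄₁ - x̄₂ = 15.40
SE = √(s₁²/n₁ + s₂²/n₂) = √(12.2²/31 + 7.5²/49) = 2.4391
df = 44.47 → 44 (Welch–Satterthwaite, rounded down)
t* = 2.015

CI: 15.40 ± 2.015 · 2.4391 = 15.40 ± 4.91 = (10.49, 20.31)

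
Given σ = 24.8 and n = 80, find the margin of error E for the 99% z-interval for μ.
Margin of error = 7.14

Margin of error = z* · σ/√n
= 2.576 · 24.8/√80
= 2.576 · 24.8/8.9443
= 7.14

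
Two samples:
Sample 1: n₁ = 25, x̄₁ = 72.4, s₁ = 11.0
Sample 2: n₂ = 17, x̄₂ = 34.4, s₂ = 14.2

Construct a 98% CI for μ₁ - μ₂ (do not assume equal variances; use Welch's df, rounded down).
(27.92, 48.08)

Difference: x̄₁ - x̄₂ = 38.00
SE = √(s₁²/n₁ + s₂²/n₂) = √(11.0²/25 + 14.2²/17) = 4.0867
df = 28.55 → 28 (Welch–Satterthwaite, rounded down)
t* = 2.467

CI: 38.00 ± 2.467 · 4.0867 = 38.00 ± 10.08 = (27.92, 48.08)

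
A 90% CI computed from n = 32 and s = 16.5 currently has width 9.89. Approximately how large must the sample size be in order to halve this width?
n ≈ 128

CI width ∝ 1/√n
To reduce width by factor 2, need √n to grow by 2 → need 2² = 4 times as many samples.

Current: n = 32, width = 9.89
New: n = 128, width ≈ 4.83

Width reduced by factor of 9.89/4.83 = 2.05.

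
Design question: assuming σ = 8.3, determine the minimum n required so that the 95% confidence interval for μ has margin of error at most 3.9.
n ≥ 18

For margin E ≤ 3.9:
n ≥ (z* · σ / E)²
n ≥ (1.960 · 8.3 / 3.9)²
n ≥ 17.40

Minimum n = 18 (rounding up)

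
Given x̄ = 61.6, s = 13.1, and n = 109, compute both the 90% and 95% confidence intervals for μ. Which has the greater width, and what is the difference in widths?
95% CI is wider by 0.81

df = 108
90% CI: t* = 1.659, (59.52, 63.68), width = 2 · t* · s/√n = 4.16
95% CI: t* = 1.982, (59.11, 64.09), width = 2 · t* · s/√n = 4.97

The 95% CI is wider by 4.97 - 4.16 = 0.81.
Higher confidence requires a wider interval.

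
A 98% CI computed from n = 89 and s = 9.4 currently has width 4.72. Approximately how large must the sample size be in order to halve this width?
n ≈ 356

CI width ∝ 1/√n
To reduce width by factor 2, need √n to grow by 2 → need 2² = 4 times as many samples.

Current: n = 89, width = 4.72
New: n = 356, width ≈ 2.33

Width reduced by factor of 4.72/2.33 = 2.03.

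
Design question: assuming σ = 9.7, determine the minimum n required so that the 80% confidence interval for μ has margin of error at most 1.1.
n ≥ 128

For margin E ≤ 1.1:
n ≥ (z* · σ / E)²
n ≥ (1.282 · 9.7 / 1.1)²
n ≥ 127.80

Minimum n = 128 (rounding up)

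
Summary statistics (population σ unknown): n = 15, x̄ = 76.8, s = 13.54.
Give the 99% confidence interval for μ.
(66.39, 87.21)

t-interval (σ unknown):
df = n - 1 = 14
t* = 2.977 for 99% confidence

Margin of error = t* · s/√n = 2.977 · 13.54/√15 = 10.41

CI: (66.39, 87.21)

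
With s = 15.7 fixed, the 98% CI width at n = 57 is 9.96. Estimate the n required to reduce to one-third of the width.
n ≈ 513

CI width ∝ 1/√n
To reduce width by factor 3, need √n to grow by 3 → need 3² = 9 times as many samples.

Current: n = 57, width = 9.96
New: n = 513, width ≈ 3.24

Width reduced by factor of 9.96/3.24 = 3.07.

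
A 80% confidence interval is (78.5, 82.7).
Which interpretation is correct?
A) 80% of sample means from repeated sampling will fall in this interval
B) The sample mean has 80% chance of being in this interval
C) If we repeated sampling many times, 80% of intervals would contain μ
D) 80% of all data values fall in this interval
C

A) Wrong — coverage applies to intervals containing μ, not to future x̄ values.
B) Wrong — x̄ is observed and sits in the interval by construction.
C) Correct — this is the frequentist long-run coverage interpretation.
D) Wrong — a CI is about the parameter μ, not individual data values.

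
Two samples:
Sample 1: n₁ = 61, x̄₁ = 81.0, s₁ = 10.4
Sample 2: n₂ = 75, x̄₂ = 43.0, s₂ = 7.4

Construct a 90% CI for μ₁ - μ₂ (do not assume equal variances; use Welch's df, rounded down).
(35.38, 40.62)

Difference: x̄₁ - x̄₂ = 38.00
SE = √(s₁²/n₁ + s₂²/n₂) = √(10.4²/61 + 7.4²/75) = 1.5822
df = 105.13 → 105 (Welch–Satterthwaite, rounded down)
t* = 1.659

CI: 38.00 ± 1.659 · 1.5822 = 38.00 ± 2.62 = (35.38, 40.62)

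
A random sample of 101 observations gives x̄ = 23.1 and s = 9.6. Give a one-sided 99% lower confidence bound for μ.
μ ≥ 20.84

Lower bound (one-sided):
t* = 2.364 (one-sided for 99%)
Lower bound = x̄ - t* · s/√n = 23.1 - 2.364 · 9.6/√101 = 20.84

We are 99% confident that μ ≥ 20.84.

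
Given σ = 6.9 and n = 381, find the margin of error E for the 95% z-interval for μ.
Margin of error = 0.69

Margin of error = z* · σ/√n
= 1.960 · 6.9/√381
= 1.960 · 6.9/19.5192
= 0.69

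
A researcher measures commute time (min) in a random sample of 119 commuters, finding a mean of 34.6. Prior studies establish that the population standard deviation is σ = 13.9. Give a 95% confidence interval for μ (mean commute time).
(32.10, 37.10)

z-interval (σ known):
z* = 1.960 for 95% confidence

Margin of error = z* · σ/√n = 1.960 · 13.9/√119 = 2.50

CI: (34.6 - 2.50, 34.6 + 2.50) = (32.10, 37.10)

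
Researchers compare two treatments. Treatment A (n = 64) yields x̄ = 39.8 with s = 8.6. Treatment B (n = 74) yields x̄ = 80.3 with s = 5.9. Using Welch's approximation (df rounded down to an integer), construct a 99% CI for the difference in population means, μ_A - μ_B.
(-43.84, -37.16)

Difference: x̄₁ - x̄₂ = -40.50
SE = √(s₁²/n₁ + s₂²/n₂) = √(8.6²/64 + 5.9²/74) = 1.2752
df = 109.12 → 109 (Welch–Satterthwaite, rounded down)
t* = 2.622

CI: -40.50 ± 2.622 · 1.2752 = -40.50 ± 3.34 = (-43.84, -37.16)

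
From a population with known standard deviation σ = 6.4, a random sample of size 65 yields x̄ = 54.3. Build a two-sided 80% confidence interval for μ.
(53.28, 55.32)

z-interval (σ known):
z* = 1.282 for 80% confidence

Margin of error = z* · σ/√n = 1.282 · 6.4/√65 = 1.02

CI: (54.3 - 1.02, 54.3 + 1.02) = (53.28, 55.32)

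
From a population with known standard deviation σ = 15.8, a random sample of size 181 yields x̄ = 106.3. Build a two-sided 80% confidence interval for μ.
(104.79, 107.81)

z-interval (σ known):
z* = 1.282 for 80% confidence

Margin of error = z* · σ/√n = 1.282 · 15.8/√181 = 1.51

CI: (106.3 - 1.51, 106.3 + 1.51) = (104.79, 107.81)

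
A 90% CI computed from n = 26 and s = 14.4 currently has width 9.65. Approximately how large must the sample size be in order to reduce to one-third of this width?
n ≈ 234

CI width ∝ 1/√n
To reduce width by factor 3, need √n to grow by 3 → need 3² = 9 times as many samples.

Current: n = 26, width = 9.65
New: n = 234, width ≈ 3.11

Width reduced by factor of 9.65/3.11 = 3.10.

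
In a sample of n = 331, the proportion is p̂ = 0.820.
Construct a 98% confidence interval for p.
(0.771, 0.869)

Proportion CI:
SE = √(p̂(1-p̂)/n) = √(0.820 · 0.180 / 331) = 0.02112

z* = 2.326
Margin = z* · SE = 2.326 · 0.02112 = 0.0491

CI: 0.820 ± 0.0491 = (0.771, 0.869)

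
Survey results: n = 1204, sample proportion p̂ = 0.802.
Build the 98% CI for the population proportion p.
(0.775, 0.829)

Proportion CI:
SE = √(p̂(1-p̂)/n) = √(0.802 · 0.198 / 1204) = 0.01148

z* = 2.326
Margin = z* · SE = 2.326 · 0.01148 = 0.0267

CI: 0.802 ± 0.0267 = (0.775, 0.829)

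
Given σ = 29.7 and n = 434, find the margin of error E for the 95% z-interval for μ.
Margin of error = 2.79

Margin of error = z* · σ/√n
= 1.960 · 29.7/√434
= 1.960 · 29.7/20.8327
= 2.79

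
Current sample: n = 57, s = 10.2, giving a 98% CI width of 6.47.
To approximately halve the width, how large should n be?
n ≈ 228

CI width ∝ 1/√n
To reduce width by factor 2, need √n to grow by 2 → need 2² = 4 times as many samples.

Current: n = 57, width = 6.47
New: n = 228, width ≈ 3.17

Width reduced by factor of 6.47/3.17 = 2.04.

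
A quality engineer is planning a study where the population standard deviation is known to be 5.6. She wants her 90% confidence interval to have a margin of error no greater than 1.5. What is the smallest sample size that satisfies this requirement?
n ≥ 38

For margin E ≤ 1.5:
n ≥ (z* · σ / E)²
n ≥ (1.645 · 5.6 / 1.5)²
n ≥ 37.72

Minimum n = 38 (rounding up)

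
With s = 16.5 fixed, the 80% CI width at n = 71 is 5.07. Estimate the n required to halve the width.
n ≈ 284

CI width ∝ 1/√n
To reduce width by factor 2, need √n to grow by 2 → need 2² = 4 times as many samples.

Current: n = 71, width = 5.07
New: n = 284, width ≈ 2.52

Width reduced by factor of 5.07/2.52 = 2.01.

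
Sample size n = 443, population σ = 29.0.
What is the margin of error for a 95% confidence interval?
Margin of error = 2.70

Margin of error = z* · σ/√n
= 1.960 · 29.0/√443
= 1.960 · 29.0/21.0476
= 2.70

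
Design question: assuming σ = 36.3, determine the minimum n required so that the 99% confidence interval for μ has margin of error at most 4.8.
n ≥ 380

For margin E ≤ 4.8:
n ≥ (z* · σ / E)²
n ≥ (2.576 · 36.3 / 4.8)²
n ≥ 379.51

Minimum n = 380 (rounding up)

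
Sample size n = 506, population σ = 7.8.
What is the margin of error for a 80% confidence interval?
Margin of error = 0.44

Margin of error = z* · σ/√n
= 1.282 · 7.8/√506
= 1.282 · 7.8/22.4944
= 0.44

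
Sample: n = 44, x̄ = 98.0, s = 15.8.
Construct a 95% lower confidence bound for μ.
μ ≥ 94.00

Lower bound (one-sided):
t* = 1.681 (one-sided for 95%)
Lower bound = x̄ - t* · s/√n = 98.0 - 1.681 · 15.8/√44 = 94.00

We are 95% confident that μ ≥ 94.00.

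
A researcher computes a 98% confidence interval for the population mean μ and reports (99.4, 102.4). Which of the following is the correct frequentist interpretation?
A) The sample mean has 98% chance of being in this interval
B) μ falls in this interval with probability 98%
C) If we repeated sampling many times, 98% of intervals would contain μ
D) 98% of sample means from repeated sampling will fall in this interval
C

A) Wrong — x̄ is observed and sits in the interval by construction.
B) Wrong — μ is fixed; the randomness lives in the interval, not in μ.
C) Correct — this is the frequentist long-run coverage interpretation.
D) Wrong — coverage applies to intervals containing μ, not to future x̄ values.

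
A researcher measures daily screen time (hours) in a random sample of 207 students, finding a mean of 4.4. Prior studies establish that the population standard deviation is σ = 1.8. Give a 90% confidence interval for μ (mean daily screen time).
(4.19, 4.61)

z-interval (σ known):
z* = 1.645 for 90% confidence

Margin of error = z* · σ/√n = 1.645 · 1.8/√207 = 0.21

CI: (4.4 - 0.21, 4.4 + 0.21) = (4.19, 4.61)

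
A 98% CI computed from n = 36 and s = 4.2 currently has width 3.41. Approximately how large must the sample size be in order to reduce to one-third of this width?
n ≈ 324

CI width ∝ 1/√n
To reduce width by factor 3, need √n to grow by 3 → need 3² = 9 times as many samples.

Current: n = 36, width = 3.41
New: n = 324, width ≈ 1.09

Width reduced by factor of 3.41/1.09 = 3.13.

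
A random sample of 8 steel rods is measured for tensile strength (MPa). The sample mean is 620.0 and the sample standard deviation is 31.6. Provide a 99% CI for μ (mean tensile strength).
(580.91, 659.09)

t-interval (σ unknown):
df = n - 1 = 7
t* = 3.499 for 99% confidence

Margin of error = t* · s/√n = 3.499 · 31.6/√8 = 39.09

CI: (580.91, 659.09)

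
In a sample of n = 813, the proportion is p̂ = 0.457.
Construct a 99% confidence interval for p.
(0.412, 0.502)

Proportion CI:
SE = √(p̂(1-p̂)/n) = √(0.457 · 0.543 / 813) = 0.01747

z* = 2.576
Margin = z* · SE = 2.576 · 0.01747 = 0.0450

CI: 0.457 ± 0.0450 = (0.412, 0.502)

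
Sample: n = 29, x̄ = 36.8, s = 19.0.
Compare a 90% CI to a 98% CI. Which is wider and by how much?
98% CI is wider by 5.41

df = 28
90% CI: t* = 1.701, (30.80, 42.80), width = 2 · t* · s/√n = 12.00
98% CI: t* = 2.467, (28.10, 45.50), width = 2 · t* · s/√n = 17.41

The 98% CI is wider by 17.41 - 12.00 = 5.41.
Higher confidence requires a wider interval.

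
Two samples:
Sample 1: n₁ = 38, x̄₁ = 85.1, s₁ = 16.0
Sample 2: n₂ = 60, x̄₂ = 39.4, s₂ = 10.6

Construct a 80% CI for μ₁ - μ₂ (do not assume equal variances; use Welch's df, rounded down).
(41.89, 49.51)

Difference: x̄₁ - x̄₂ = 45.70
SE = √(s₁²/n₁ + s₂²/n₂) = √(16.0²/38 + 10.6²/60) = 2.9342
df = 57.64 → 57 (Welch–Satterthwaite, rounded down)
t* = 1.297

CI: 45.70 ± 1.297 · 2.9342 = 45.70 ± 3.81 = (41.89, 49.51)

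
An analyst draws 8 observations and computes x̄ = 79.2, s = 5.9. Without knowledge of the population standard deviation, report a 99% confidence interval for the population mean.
(71.90, 86.50)

t-interval (σ unknown):
df = n - 1 = 7
t* = 3.499 for 99% confidence

Margin of error = t* · s/√n = 3.499 · 5.9/√8 = 7.30

CI: (71.90, 86.50)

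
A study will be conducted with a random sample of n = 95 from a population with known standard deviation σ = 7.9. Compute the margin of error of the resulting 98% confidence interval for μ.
Margin of error = 1.89

Margin of error = z* · σ/√n
= 2.326 · 7.9/√95
= 2.326 · 7.9/9.7468
= 1.89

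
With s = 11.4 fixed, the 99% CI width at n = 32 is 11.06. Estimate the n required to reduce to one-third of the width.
n ≈ 288

CI width ∝ 1/√n
To reduce width by factor 3, need √n to grow by 3 → need 3² = 9 times as many samples.

Current: n = 32, width = 11.06
New: n = 288, width ≈ 3.48

Width reduced by factor of 11.06/3.48 = 3.18.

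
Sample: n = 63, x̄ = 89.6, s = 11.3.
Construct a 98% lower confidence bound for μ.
μ ≥ 86.61

Lower bound (one-sided):
t* = 2.098 (one-sided for 98%)
Lower bound = x̄ - t* · s/√n = 89.6 - 2.098 · 11.3/√63 = 86.61

We are 98% confident that μ ≥ 86.61.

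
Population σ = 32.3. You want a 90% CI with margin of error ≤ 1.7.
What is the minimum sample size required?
n ≥ 977

For margin E ≤ 1.7:
n ≥ (z* · σ / E)²
n ≥ (1.645 · 32.3 / 1.7)²
n ≥ 976.88

Minimum n = 977 (rounding up)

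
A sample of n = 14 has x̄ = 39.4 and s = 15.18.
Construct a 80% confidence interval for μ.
(33.92, 44.88)

t-interval (σ unknown):
df = n - 1 = 13
t* = 1.350 for 80% confidence

Margin of error = t* · s/√n = 1.350 · 15.18/√14 = 5.48

CI: (33.92, 44.88)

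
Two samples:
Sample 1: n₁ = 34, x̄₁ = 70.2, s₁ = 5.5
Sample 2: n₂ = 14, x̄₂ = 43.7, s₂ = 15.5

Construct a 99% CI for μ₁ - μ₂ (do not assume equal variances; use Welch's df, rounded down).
(13.85, 39.15)

Difference: x̄₁ - x̄₂ = 26.50
SE = √(s₁²/n₁ + s₂²/n₂) = √(5.5²/34 + 15.5²/14) = 4.2486
df = 14.37 → 14 (Welch–Satterthwaite, rounded down)
t* = 2.977

CI: 26.50 ± 2.977 · 4.2486 = 26.50 ± 12.65 = (13.85, 39.15)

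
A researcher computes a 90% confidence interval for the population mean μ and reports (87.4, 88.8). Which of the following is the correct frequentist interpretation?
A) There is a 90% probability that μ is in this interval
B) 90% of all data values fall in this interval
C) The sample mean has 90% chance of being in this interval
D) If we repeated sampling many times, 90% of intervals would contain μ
D

A) Wrong — μ is fixed; the randomness lives in the interval, not in μ.
B) Wrong — a CI is about the parameter μ, not individual data values.
C) Wrong — x̄ is observed and sits in the interval by construction.
D) Correct — this is the frequentist long-run coverage interpretation.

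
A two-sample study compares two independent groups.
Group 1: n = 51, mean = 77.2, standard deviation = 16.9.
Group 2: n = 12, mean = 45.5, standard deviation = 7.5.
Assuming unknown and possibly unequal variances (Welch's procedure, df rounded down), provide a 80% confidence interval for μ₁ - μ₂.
(27.52, 35.88)

Difference: x̄₁ - x̄₂ = 31.70
SE = √(s₁²/n₁ + s₂²/n₂) = √(16.9²/51 + 7.5²/12) = 3.2074
df = 40.32 → 40 (Welch–Satterthwaite, rounded down)
t* = 1.303

CI: 31.70 ± 1.303 · 3.2074 = 31.70 ± 4.18 = (27.52, 35.88)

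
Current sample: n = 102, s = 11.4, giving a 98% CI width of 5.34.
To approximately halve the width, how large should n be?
n ≈ 408

CI width ∝ 1/√n
To reduce width by factor 2, need √n to grow by 2 → need 2² = 4 times as many samples.

Current: n = 102, width = 5.34
New: n = 408, width ≈ 2.64

Width reduced by factor of 5.34/2.64 = 2.02.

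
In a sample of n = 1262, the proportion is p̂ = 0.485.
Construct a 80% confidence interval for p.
(0.467, 0.503)

Proportion CI:
SE = √(p̂(1-p̂)/n) = √(0.485 · 0.515 / 1262) = 0.01407

z* = 1.282
Margin = z* · SE = 1.282 · 0.01407 = 0.0180

CI: 0.485 ± 0.0180 = (0.467, 0.503)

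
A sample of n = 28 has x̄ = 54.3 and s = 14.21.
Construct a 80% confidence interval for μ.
(50.77, 57.83)

t-interval (σ unknown):
df = n - 1 = 27
t* = 1.314 for 80% confidence

Margin of error = t* · s/√n = 1.314 · 14.21/√28 = 3.53

CI: (50.77, 57.83)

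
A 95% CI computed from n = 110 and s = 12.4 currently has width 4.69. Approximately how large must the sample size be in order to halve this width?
n ≈ 440

CI width ∝ 1/√n
To reduce width by factor 2, need √n to grow by 2 → need 2² = 4 times as many samples.

Current: n = 110, width = 4.69
New: n = 440, width ≈ 2.32

Width reduced by factor of 4.69/2.32 = 2.02.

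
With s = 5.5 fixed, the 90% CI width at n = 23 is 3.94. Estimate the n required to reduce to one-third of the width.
n ≈ 207

CI width ∝ 1/√n
To reduce width by factor 3, need √n to grow by 3 → need 3² = 9 times as many samples.

Current: n = 23, width = 3.94
New: n = 207, width ≈ 1.26

Width reduced by factor of 3.94/1.26 = 3.13.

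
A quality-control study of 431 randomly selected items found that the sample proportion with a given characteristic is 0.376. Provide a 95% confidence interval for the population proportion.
(0.330, 0.422)

Proportion CI:
SE = √(p̂(1-p̂)/n) = √(0.376 · 0.624 / 431) = 0.02333

z* = 1.960
Margin = z* · SE = 1.960 · 0.02333 = 0.0457

CI: 0.376 ± 0.0457 = (0.330, 0.422)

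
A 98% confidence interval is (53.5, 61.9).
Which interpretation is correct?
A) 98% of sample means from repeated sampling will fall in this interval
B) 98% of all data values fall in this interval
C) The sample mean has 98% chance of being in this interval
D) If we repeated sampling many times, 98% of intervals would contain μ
D

A) Wrong — coverage applies to intervals containing μ, not to future x̄ values.
B) Wrong — a CI is about the parameter μ, not individual data values.
C) Wrong — x̄ is observed and sits in the interval by construction.
D) Correct — this is the frequentist long-run coverage interpretation.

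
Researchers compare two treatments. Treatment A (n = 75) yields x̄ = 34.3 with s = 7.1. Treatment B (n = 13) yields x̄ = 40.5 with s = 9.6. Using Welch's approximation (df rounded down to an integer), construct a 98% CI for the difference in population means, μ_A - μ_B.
(-13.51, 1.11)

Difference: x̄₁ - x̄₂ = -6.20
SE = √(s₁²/n₁ + s₂²/n₂) = √(7.1²/75 + 9.6²/13) = 2.7859
df = 14.36 → 14 (Welch–Satterthwaite, rounded down)
t* = 2.624

CI: -6.20 ± 2.624 · 2.7859 = -6.20 ± 7.31 = (-13.51, 1.11)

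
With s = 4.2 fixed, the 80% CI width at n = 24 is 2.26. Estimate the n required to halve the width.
n ≈ 96

CI width ∝ 1/√n
To reduce width by factor 2, need √n to grow by 2 → need 2² = 4 times as many samples.

Current: n = 24, width = 2.26
New: n = 96, width ≈ 1.11

Width reduced by factor of 2.26/1.11 = 2.04.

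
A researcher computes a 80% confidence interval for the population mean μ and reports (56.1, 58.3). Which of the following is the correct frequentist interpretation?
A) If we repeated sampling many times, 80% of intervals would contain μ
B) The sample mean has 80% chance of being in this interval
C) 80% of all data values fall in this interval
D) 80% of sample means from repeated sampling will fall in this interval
A

A) Correct — this is the frequentist long-run coverage interpretation.
B) Wrong — x̄ is observed and sits in the interval by construction.
C) Wrong — a CI is about the parameter μ, not individual data values.
D) Wrong — coverage applies to intervals containing μ, not to future x̄ values.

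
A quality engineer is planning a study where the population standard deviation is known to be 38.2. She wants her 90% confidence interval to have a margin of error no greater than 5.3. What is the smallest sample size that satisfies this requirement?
n ≥ 141

For margin E ≤ 5.3:
n ≥ (z* · σ / E)²
n ≥ (1.645 · 38.2 / 5.3)²
n ≥ 140.57

Minimum n = 141 (rounding up)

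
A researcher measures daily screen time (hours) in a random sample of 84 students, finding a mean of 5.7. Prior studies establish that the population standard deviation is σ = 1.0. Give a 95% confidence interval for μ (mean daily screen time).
(5.49, 5.91)

z-interval (σ known):
z* = 1.960 for 95% confidence

Margin of error = z* · σ/√n = 1.960 · 1.0/√84 = 0.21

CI: (5.7 - 0.21, 5.7 + 0.21) = (5.49, 5.91)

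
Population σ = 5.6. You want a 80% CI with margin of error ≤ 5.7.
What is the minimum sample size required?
n ≥ 2

For margin E ≤ 5.7:
n ≥ (z* · σ / E)²
n ≥ (1.282 · 5.6 / 5.7)²
n ≥ 1.59

Minimum n = 2 (rounding up)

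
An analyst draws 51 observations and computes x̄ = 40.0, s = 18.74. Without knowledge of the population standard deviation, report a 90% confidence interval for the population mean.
(35.60, 44.40)

t-interval (σ unknown):
df = n - 1 = 50
t* = 1.676 for 90% confidence

Margin of error = t* · s/√n = 1.676 · 18.74/√51 = 4.40

CI: (35.60, 44.40)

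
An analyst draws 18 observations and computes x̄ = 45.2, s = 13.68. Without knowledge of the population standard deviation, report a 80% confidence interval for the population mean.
(40.90, 49.50)

t-interval (σ unknown):
df = n - 1 = 17
t* = 1.333 for 80% confidence

Margin of error = t* · s/√n = 1.333 · 13.68/√18 = 4.30

CI: (40.90, 49.50)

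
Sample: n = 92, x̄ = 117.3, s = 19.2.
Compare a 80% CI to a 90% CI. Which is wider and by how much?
90% CI is wider by 1.48

df = 91
80% CI: t* = 1.291, (114.72, 119.88), width = 2 · t* · s/√n = 5.17
90% CI: t* = 1.662, (113.97, 120.63), width = 2 · t* · s/√n = 6.65

The 90% CI is wider by 6.65 - 5.17 = 1.48.
Higher confidence requires a wider interval.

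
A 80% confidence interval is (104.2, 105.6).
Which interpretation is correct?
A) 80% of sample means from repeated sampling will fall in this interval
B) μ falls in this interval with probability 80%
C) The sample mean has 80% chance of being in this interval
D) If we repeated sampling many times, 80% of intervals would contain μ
D

A) Wrong — coverage applies to intervals containing μ, not to future x̄ values.
B) Wrong — μ is fixed; the randomness lives in the interval, not in μ.
C) Wrong — x̄ is observed and sits in the interval by construction.
D) Correct — this is the frequentist long-run coverage interpretation.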